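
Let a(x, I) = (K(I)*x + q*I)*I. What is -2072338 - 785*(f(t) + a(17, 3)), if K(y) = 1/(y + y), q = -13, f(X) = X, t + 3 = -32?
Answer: -3919381/2 ≈ -1.9597e+6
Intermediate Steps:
t = -35 (t = -3 - 32 = -35)
K(y) = 1/(2*y)
a(x, I) = I*(-13*I + x/(2*I)) (a(x, I) = ((1/(2*I))*x - 13*I)*I = (x/(2*I) - 13*I)*I = (-13*I + x/(2*I))*I = I*(-13*I + x/(2*I)))
-2072338 - 785*(f(t) + a(17, 3)) = -2072338 - 785*(-35 + ((1/2)*17 - 13*3**2)) = -2072338 - 785*(-35 + (17/2 - 13*9)) = -2072338 - 785*(-35 + (17/2 - 117)) = -2072338 - 785*(-35 - 217/2) = -2072338 - 785*(-287)/2 = -2072338 - 1*(-225295/2) = -2072338 + 225295/2 = -3919381/2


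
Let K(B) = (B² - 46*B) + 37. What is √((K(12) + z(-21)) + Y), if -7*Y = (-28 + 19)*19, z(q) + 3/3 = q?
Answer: 2*I*√4515/7 ≈ 19.198*I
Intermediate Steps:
K(B) = 37 + B² - 46*B
z(q) = -1 + q
Y = 171/7 (Y = -(-28 + 19)*19/7 = -(-9)*19/7 = -⅐*(-171) = 171/7 ≈ 24.429)
√((K(12) + z(-21)) + Y) = √(((37 + 12² - 46*12) + (-1 - 21)) + 171/7) = √(((37 + 144 - 552) - 22) + 171/7) = √((-371 - 22) + 171/7) = √(-393 + 171/7) = √(-2580/7) = 2*I*√4515/7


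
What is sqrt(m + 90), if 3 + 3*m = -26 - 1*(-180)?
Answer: sqrt(1263)/3 ≈ 11.846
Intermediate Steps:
m = 151/3 (m = -1 + (-26 - 1*(-180))/3 = -1 + (-26 + 180)/3 = -1 + (1/3)*154 = -1 + 154/3 = 151/3 ≈ 50.333)
sqrt(m + 90) = sqrt(151/3 + 90) = sqrt(421/3) = sqrt(1263)/3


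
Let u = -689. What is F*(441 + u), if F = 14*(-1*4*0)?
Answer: 0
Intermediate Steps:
F = 0 (F = 14*(-4*0) = 14*0 = 0)
F*(441 + u) = 0*(441 - 689) = 0*(-248) = 0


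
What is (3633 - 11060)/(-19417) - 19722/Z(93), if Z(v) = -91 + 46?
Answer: 127758763/291255 ≈ 438.65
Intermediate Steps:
Z(v) = -45
(3633 - 11060)/(-19417) - 19722/Z(93) = (3633 - 11060)/(-19417) - 19722/(-45) = -7427*(-1/19417) - 19722*(-1/45) = 7427/19417 + 6574/15 = 127758763/291255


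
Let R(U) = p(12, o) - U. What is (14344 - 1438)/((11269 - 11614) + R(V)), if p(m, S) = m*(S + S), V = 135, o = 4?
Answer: -2151/64 ≈ -33.609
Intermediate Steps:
p(m, S) = 2*S*m (p(m, S) = m*(2*S) = 2*S*m)
R(U) = 96 - U (R(U) = 2*4*12 - U = 96 - U)
(14344 - 1438)/((11269 - 11614) + R(V)) = (14344 - 1438)/((11269 - 11614) + (96 - 1*135)) = 12906/(-345 + (96 - 135)) = 12906/(-345 - 39) = 12906/(-384) = 12906*(-1/384) = -2151/64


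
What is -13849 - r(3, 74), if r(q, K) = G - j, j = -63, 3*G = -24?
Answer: -13904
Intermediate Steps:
G = -8 (G = (⅓)*(-24) = -8)
r(q, K) = 55 (r(q, K) = -8 - 1*(-63) = -8 + 63 = 55)
-13849 - r(3, 74) = -13849 - 1*55 = -13849 - 55 = -13904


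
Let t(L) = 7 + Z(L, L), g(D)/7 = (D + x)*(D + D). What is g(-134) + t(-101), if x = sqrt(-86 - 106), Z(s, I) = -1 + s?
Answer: 251289 - 15008*I*sqrt(3) ≈ 2.5129e+5 - 25995.0*I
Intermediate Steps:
x = 8*I*sqrt(3) (x = sqrt(-192) = 8*I*sqrt(3) ≈ 13.856*I)
g(D) = 14*D*(D + 8*I*sqrt(3)) (g(D) = 7*((D + 8*I*sqrt(3))*(D + D)) = 7*((D + 8*I*sqrt(3))*(2*D)) = 7*(2*D*(D + 8*I*sqrt(3))) = 14*D*(D + 8*I*sqrt(3)))
t(L) = 6 + L (t(L) = 7 + (-1 + L) = 6 + L)
g(-134) + t(-101) = 14*(-134)*(-134 + 8*I*sqrt(3)) + (6 - 101) = (251384 - 15008*I*sqrt(3)) - 95 = 251289 - 15008*I*sqrt(3)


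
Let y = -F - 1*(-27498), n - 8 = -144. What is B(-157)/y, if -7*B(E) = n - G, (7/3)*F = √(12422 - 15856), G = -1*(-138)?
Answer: 8790194/6175148517 + 137*I*√3434/6175148517 ≈ 0.0014235 + 1.3001e-6*I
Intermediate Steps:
n = -136 (n = 8 - 144 = -136)
G = 138
F = 3*I*√3434/7 (F = 3*√(12422 - 15856)/7 = 3*√(-3434)/7 = 3*(I*√3434)/7 = 3*I*√3434/7 ≈ 25.114*I)
B(E) = 274/7 (B(E) = -(-136 - 1*138)/7 = -(-136 - 138)/7 = -⅐*(-274) = 274/7)
y = 27498 - 3*I*√3434/7 (y = -3*I*√3434/7 - 1*(-27498) = -3*I*√3434/7 + 27498 = 27498 - 3*I*√3434/7 ≈ 27498.0 - 25.114*I)
B(-157)/y = 274/(7*(27498 - 3*I*√3434/7))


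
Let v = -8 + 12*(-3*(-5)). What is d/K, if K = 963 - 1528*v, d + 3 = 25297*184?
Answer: -4654645/261853 ≈ -17.776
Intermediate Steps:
v = 172 (v = -8 + 12*15 = -8 + 180 = 172)
d = 4654645 (d = -3 + 25297*184 = -3 + 4654648 = 4654645)
K = -261853 (K = 963 - 1528*172 = 963 - 262816 = -261853)
d/K = 4654645/(-261853) = 4654645*(-1/261853) = -4654645/261853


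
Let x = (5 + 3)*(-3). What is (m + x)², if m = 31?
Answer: 49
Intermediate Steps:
x = -24 (x = 8*(-3) = -24)
(m + x)² = (31 - 24)² = 7² = 49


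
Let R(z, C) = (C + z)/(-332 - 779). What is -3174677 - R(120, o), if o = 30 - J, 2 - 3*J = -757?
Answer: -3527066250/1111 ≈ -3.1747e+6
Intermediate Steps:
J = 253 (J = ⅔ - ⅓*(-757) = ⅔ + 757/3 = 253)
o = -223 (o = 30 - 1*253 = 30 - 253 = -223)
R(z, C) = -C/1111 - z/1111 (R(z, C) = (C + z)/(-1111) = (C + z)*(-1/1111) = -C/1111 - z/1111)
-3174677 - R(120, o) = -3174677 - (-1/1111*(-223) - 1/1111*120) = -3174677 - (223/1111 - 120/1111) = -3174677 - 1*103/1111 = -3174677 - 103/1111 = -3527066250/1111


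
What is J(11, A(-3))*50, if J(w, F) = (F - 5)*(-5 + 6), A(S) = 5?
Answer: 0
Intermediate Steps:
J(w, F) = -5 + F (J(w, F) = (-5 + F)*1 = -5 + F)
J(11, A(-3))*50 = (-5 + 5)*50 = 0*50 = 0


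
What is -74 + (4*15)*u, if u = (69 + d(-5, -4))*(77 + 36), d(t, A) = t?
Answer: 433846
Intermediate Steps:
u = 7232 (u = (69 - 5)*(77 + 36) = 64*113 = 7232)
-74 + (4*15)*u = -74 + (4*15)*7232 = -74 + 60*7232 = -74 + 433920 = 433846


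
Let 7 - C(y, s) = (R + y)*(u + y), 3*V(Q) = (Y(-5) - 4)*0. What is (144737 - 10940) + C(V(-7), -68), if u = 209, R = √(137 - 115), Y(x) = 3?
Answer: 133804 - 209*√22 ≈ 1.3282e+5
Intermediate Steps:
R = √22 ≈ 4.6904
V(Q) = 0 (V(Q) = ((3 - 4)*0)/3 = (-1*0)/3 = (⅓)*0 = 0)
C(y, s) = 7 - (209 + y)*(y + √22) (C(y, s) = 7 - (√22 + y)*(209 + y) = 7 - (y + √22)*(209 + y) = 7 - (209 + y)*(y + √22))
(144737 - 10940) + C(V(-7), -68) = (144737 - 10940) + (7 - 1*0² - 209*0 - 209*√22 - 1*0*√22) = 133797 + (7 - 1*0 + 0 - 209*√22 + 0) = 133797 + (7 + 0 + 0 - 209*√22 + 0) = 133797 + (7 - 209*√22) = 133804 - 209*√22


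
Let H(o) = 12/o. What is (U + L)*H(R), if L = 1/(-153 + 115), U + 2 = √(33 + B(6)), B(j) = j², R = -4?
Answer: 231/38 - 3*√69 ≈ -18.841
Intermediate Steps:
U = -2 + √69 (U = -2 + √(33 + 6²) = -2 + √(33 + 36) = -2 + √69 ≈ 6.3066)
L = -1/38 (L = 1/(-38) = -1/38 ≈ -0.026316)
(U + L)*H(R) = ((-2 + √69) - 1/38)*(12/(-4)) = (-77/38 + √69)*(12*(-¼)) = (-77/38 + √69)*(-3) = 231/38 - 3*√69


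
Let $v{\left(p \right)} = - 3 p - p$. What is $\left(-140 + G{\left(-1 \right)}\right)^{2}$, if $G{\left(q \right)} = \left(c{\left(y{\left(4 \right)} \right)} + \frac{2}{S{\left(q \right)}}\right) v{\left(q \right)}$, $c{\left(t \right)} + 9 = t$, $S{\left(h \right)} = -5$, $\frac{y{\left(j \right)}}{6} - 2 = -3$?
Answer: $\frac{1016064}{25} \approx 40643.0$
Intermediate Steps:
$y{\left(j \right)} = -6$ ($y{\left(j \right)} = 12 + 6 \left(-3\right) = 12 - 18 = -6$)
$v{\left(p \right)} = - 4 p$
$c{\left(t \right)} = -9 + t$
$G{\left(q \right)} = \frac{308 q}{5}$ ($G{\left(q \right)} = \left(\left(-9 - 6\right) + \frac{2}{-5}\right) \left(- 4 q\right) = \left(-15 + 2 \left(- \frac{1}{5}\right)\right) \left(- 4 q\right) = \left(-15 - \frac{2}{5}\right) \left(- 4 q\right) = - \frac{77 \left(- 4 q\right)}{5} = \frac{308 q}{5}$)
$\left(-140 + G{\left(-1 \right)}\right)^{2} = \left(-140 + \frac{308}{5} \left(-1\right)\right)^{2} = \left(-140 - \frac{308}{5}\right)^{2} = \left(- \frac{1008}{5}\right)^{2} = \frac{1016064}{25}$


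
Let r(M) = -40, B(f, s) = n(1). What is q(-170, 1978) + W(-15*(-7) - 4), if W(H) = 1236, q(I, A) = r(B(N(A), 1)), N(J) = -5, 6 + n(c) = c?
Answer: 1196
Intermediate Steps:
n(c) = -6 + c
B(f, s) = -5 (B(f, s) = -6 + 1 = -5)
q(I, A) = -40
q(-170, 1978) + W(-15*(-7) - 4) = -40 + 1236 = 1196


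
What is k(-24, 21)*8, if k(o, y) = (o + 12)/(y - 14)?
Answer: -96/7 ≈ -13.714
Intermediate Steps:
k(o, y) = (12 + o)/(-14 + y)
k(-24, 21)*8 = ((12 - 24)/(-14 + 21))*8 = (-12/7)*8 = ((⅐)*(-12))*8 = -12/7*8 = -96/7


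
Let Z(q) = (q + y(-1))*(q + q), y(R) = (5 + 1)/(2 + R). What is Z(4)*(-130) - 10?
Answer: -10410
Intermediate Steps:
y(R) = 6/(2 + R)
Z(q) = 2*q*(6 + q) (Z(q) = (q + 6/(2 - 1))*(q + q) = (q + 6/1)*(2*q) = (q + 6*1)*(2*q) = (q + 6)*(2*q) = (6 + q)*(2*q) = 2*q*(6 + q))
Z(4)*(-130) - 10 = (2*4*(6 + 4))*(-130) - 10 = (2*4*10)*(-130) - 10 = 80*(-130) - 10 = -10400 - 10 = -10410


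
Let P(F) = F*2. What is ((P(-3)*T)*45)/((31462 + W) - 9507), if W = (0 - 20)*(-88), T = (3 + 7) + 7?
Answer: -6/31 ≈ -0.19355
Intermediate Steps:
T = 17 (T = 10 + 7 = 17)
W = 1760 (W = -20*(-88) = 1760)
P(F) = 2*F
((P(-3)*T)*45)/((31462 + W) - 9507) = (((2*(-3))*17)*45)/((31462 + 1760) - 9507) = (-6*17*45)/(33222 - 9507) = -102*45/23715 = -4590*1/23715 = -6/31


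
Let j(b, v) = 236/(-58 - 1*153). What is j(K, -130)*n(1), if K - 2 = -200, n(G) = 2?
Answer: -472/211 ≈ -2.2370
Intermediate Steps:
K = -198 (K = 2 - 200 = -198)
j(b, v) = -236/211 (j(b, v) = 236/(-58 - 153) = 236/(-211) = 236*(-1/211) = -236/211)
j(K, -130)*n(1) = -236/211*2 = -472/211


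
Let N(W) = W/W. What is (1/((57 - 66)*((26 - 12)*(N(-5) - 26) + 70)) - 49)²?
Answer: 15247063441/6350400 ≈ 2401.0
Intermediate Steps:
N(W) = 1
(1/((57 - 66)*((26 - 12)*(N(-5) - 26) + 70)) - 49)² = (1/((57 - 66)*((26 - 12)*(1 - 26) + 70)) - 49)² = (1/(-9*(14*(-25) + 70)) - 49)² = (1/(-9*(-350 + 70)) - 49)² = (1/(-9*(-280)) - 49)² = (1/2520 - 49)² = (-123479/2520)² = 15247063441/6350400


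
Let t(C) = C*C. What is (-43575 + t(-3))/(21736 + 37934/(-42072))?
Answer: -916454376/457219529 ≈ -2.0044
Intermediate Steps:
t(C) = C²
(-43575 + t(-3))/(21736 + 37934/(-42072)) = (-43575 + (-3)²)/(21736 + 37934/(-42072)) = (-43575 + 9)/(21736 + 37934*(-1/42072)) = -43566/(21736 - 18967/21036) = -43566/457219529/21036 = -43566*21036/457219529 = -916454376/457219529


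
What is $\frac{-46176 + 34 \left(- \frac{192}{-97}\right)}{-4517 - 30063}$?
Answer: $\frac{1118136}{838565} \approx 1.3334$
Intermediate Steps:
$\frac{-46176 + 34 \left(- \frac{192}{-97}\right)}{-4517 - 30063} = \frac{-46176 + 34 \left(\left(-192\right) \left(- \frac{1}{97}\right)\right)}{-34580} = \left(-46176 + 34 \cdot \frac{192}{97}\right) \left(- \frac{1}{34580}\right) = \left(-46176 + \frac{6528}{97}\right) \left(- \frac{1}{34580}\right) = \left(- \frac{4472544}{97}\right) \left(- \frac{1}{34580}\right) = \frac{1118136}{838565}$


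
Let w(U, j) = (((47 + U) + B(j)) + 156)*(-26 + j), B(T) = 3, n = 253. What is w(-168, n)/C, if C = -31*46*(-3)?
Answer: 4313/2139 ≈ 2.0164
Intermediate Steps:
w(U, j) = (-26 + j)*(206 + U) (w(U, j) = (((47 + U) + 3) + 156)*(-26 + j) = ((50 + U) + 156)*(-26 + j) = (206 + U)*(-26 + j) = (-26 + j)*(206 + U))
C = 4278 (C = -1426*(-3) = 4278)
w(-168, n)/C = (-5356 - 26*(-168) + 206*253 - 168*253)/4278 = (-5356 + 4368 + 52118 - 42504)*(1/4278) = 8626*(1/4278) = 4313/2139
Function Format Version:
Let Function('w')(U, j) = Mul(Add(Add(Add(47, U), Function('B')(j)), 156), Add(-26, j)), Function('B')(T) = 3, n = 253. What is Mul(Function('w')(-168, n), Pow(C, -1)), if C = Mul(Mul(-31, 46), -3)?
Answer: Rational(4313, 2139) ≈ 2.0164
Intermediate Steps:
Function('w')(U, j) = Mul(Add(-26, j), Add(206, U)) (Function('w')(U, j) = Mul(Add(Add(Add(47, U), 3), 156), Add(-26, j)) = Mul(Add(Add(50, U), 156), Add(-26, j)) = Mul(Add(206, U), Add(-26, j)) = Mul(Add(-26, j), Add(206, U)))
C = 4278 (C = Mul(-1426, -3) = 4278)
Mul(Function('w')(-168, n), Pow(C, -1)) = Mul(Add(-5356, Mul(-26, -168), Mul(206, 253), Mul(-168, 253)), Pow(4278, -1)) = Mul(Add(-5356, 4368, 52118, -42504), Rational(1, 4278)) = Mul(8626, Rational(1, 4278)) = Rational(4313, 2139)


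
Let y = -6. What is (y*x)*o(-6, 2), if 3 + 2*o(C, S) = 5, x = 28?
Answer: -168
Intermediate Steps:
o(C, S) = 1 (o(C, S) = -3/2 + (½)*5 = -3/2 + 5/2 = 1)
(y*x)*o(-6, 2) = -6*28*1 = -168*1 = -168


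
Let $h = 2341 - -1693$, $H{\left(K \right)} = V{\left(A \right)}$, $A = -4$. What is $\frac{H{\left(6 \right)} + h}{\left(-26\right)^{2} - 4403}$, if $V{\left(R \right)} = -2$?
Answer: $- \frac{4032}{3727} \approx -1.0818$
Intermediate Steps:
$H{\left(K \right)} = -2$
$h = 4034$ ($h = 2341 + 1693 = 4034$)
$\frac{H{\left(6 \right)} + h}{\left(-26\right)^{2} - 4403} = \frac{-2 + 4034}{\left(-26\right)^{2} - 4403} = \frac{4032}{676 - 4403} = \frac{4032}{-3727} = 4032 \left(- \frac{1}{3727}\right) = - \frac{4032}{3727}$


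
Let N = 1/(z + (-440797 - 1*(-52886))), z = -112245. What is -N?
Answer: 1/500156 ≈ 1.9994e-6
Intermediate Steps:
N = -1/500156 (N = 1/(-112245 + (-440797 - 1*(-52886))) = 1/(-112245 + (-440797 + 52886)) = 1/(-112245 - 387911) = 1/(-500156) = -1/500156 ≈ -1.9994e-6)
-N = -1*(-1/500156) = 1/500156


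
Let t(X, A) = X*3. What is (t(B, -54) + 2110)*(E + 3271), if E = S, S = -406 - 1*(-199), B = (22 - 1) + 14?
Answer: 6786760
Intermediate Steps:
B = 35 (B = 21 + 14 = 35)
S = -207 (S = -406 + 199 = -207)
E = -207
t(X, A) = 3*X
(t(B, -54) + 2110)*(E + 3271) = (3*35 + 2110)*(-207 + 3271) = (105 + 2110)*3064 = 2215*3064 = 6786760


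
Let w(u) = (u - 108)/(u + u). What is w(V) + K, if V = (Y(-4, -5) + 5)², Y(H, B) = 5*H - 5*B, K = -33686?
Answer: -842151/25 ≈ -33686.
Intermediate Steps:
Y(H, B) = -5*B + 5*H
V = 100 (V = ((-5*(-5) + 5*(-4)) + 5)² = ((25 - 20) + 5)² = (5 + 5)² = 10² = 100)
w(u) = (-108 + u)/(2*u) (w(u) = (-108 + u)/((2*u)) = (-108 + u)*(1/(2*u)) = (-108 + u)/(2*u))
w(V) + K = (½)*(-108 + 100)/100 - 33686 = (½)*(1/100)*(-8) - 33686 = -1/25 - 33686 = -842151/25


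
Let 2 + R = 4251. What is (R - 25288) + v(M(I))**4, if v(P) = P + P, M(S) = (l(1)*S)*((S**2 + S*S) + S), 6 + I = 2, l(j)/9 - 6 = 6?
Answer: 342520914820181457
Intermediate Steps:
l(j) = 108 (l(j) = 54 + 9*6 = 54 + 54 = 108)
I = -4 (I = -6 + 2 = -4)
R = 4249 (R = -2 + 4251 = 4249)
M(S) = 108*S*(S + 2*S**2) (M(S) = (108*S)*((S**2 + S*S) + S) = (108*S)*((S**2 + S**2) + S) = (108*S)*(2*S**2 + S) = (108*S)*(S + 2*S**2) = 108*S*(S + 2*S**2))
v(P) = 2*P
(R - 25288) + v(M(I))**4 = (4249 - 25288) + (2*((-4)**2*(108 + 216*(-4))))**4 = -21039 + (2*(16*(108 - 864)))**4 = -21039 + (2*(16*(-756)))**4 = -21039 + (2*(-12096))**4 = -21039 + (-24192)**4 = -21039 + 342520914820202496 = 342520914820181457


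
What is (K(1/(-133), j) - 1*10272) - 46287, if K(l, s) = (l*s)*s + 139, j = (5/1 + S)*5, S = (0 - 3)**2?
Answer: -1072680/19 ≈ -56457.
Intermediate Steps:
S = 9 (S = (-3)**2 = 9)
j = 70 (j = (5/1 + 9)*5 = (5*1 + 9)*5 = (5 + 9)*5 = 14*5 = 70)
K(l, s) = 139 + l*s**2 (K(l, s) = l*s**2 + 139 = 139 + l*s**2)
(K(1/(-133), j) - 1*10272) - 46287 = ((139 + 70**2/(-133)) - 1*10272) - 46287 = ((139 - 1/133*4900) - 10272) - 46287 = ((139 - 700/19) - 10272) - 46287 = (1941/19 - 10272) - 46287 = -193227/19 - 46287 = -1072680/19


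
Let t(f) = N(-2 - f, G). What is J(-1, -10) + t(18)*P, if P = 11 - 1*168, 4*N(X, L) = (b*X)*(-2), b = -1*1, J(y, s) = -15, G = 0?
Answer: 1555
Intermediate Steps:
b = -1
N(X, L) = X/2 (N(X, L) = (-X*(-2))/4 = (2*X)/4 = X/2)
t(f) = -1 - f/2 (t(f) = (-2 - f)/2 = -1 - f/2)
P = -157 (P = 11 - 168 = -157)
J(-1, -10) + t(18)*P = -15 + (-1 - ½*18)*(-157) = -15 + (-1 - 9)*(-157) = -15 - 10*(-157) = -15 + 1570 = 1555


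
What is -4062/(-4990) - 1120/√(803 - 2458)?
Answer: 2031/2495 + 224*I*√1655/331 ≈ 0.81403 + 27.531*I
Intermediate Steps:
-4062/(-4990) - 1120/√(803 - 2458) = -4062*(-1/4990) - 1120*(-I*√1655/1655) = 2031/2495 - 1120*(-I*√1655/1655) = 2031/2495 - (-224)*I*√1655/331 = 2031/2495 + 224*I*√1655/331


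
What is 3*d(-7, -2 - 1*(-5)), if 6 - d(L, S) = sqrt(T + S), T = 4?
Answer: 18 - 3*sqrt(7) ≈ 10.063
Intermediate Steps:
d(L, S) = 6 - sqrt(4 + S)
3*d(-7, -2 - 1*(-5)) = 3*(6 - sqrt(4 + (-2 - 1*(-5)))) = 3*(6 - sqrt(4 + (-2 + 5))) = 3*(6 - sqrt(4 + 3)) = 3*(6 - sqrt(7)) = 18 - 3*sqrt(7)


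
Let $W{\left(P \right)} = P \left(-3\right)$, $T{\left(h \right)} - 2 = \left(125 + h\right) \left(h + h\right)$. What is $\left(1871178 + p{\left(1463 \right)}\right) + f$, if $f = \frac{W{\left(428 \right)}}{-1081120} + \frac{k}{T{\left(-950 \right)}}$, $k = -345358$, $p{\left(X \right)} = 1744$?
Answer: $\frac{396745179251162111}{211832220280} \approx 1.8729 \cdot 10^{6}$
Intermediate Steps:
$T{\left(h \right)} = 2 + 2 h \left(125 + h\right)$ ($T{\left(h \right)} = 2 + \left(125 + h\right) \left(h + h\right) = 2 + \left(125 + h\right) 2 h = 2 + 2 h \left(125 + h\right)$)
$W{\left(P \right)} = - 3 P$
$f = - \frac{46420096049}{211832220280}$ ($f = \frac{\left(-3\right) 428}{-1081120} - \frac{345358}{2 + 2 \left(-950\right)^{2} + 250 \left(-950\right)} = \left(-1284\right) \left(- \frac{1}{1081120}\right) - \frac{345358}{2 + 2 \cdot 902500 - 237500} = \frac{321}{270280} - \frac{345358}{2 + 1805000 - 237500} = \frac{321}{270280} - \frac{345358}{1567502} = \frac{321}{270280} - \frac{172679}{783751} = - \frac{46420096049}{211832220280} \approx -0.21914$)
$\left(1871178 + p{\left(1463 \right)}\right) + f = \left(1871178 + 1744\right) - \frac{46420096049}{211832220280} = 1872922 - \frac{46420096049}{211832220280} = \frac{396745179251162111}{211832220280}$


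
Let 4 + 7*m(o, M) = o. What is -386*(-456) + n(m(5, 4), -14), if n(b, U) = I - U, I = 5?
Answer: 176035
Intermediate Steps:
m(o, M) = -4/7 + o/7
n(b, U) = 5 - U
-386*(-456) + n(m(5, 4), -14) = -386*(-456) + (5 - 1*(-14)) = 176016 + (5 + 14) = 176016 + 19 = 176035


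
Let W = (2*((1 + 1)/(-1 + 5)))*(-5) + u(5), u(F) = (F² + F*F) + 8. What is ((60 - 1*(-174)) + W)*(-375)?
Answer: -107625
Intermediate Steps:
u(F) = 8 + 2*F² (u(F) = (F² + F²) + 8 = 2*F² + 8 = 8 + 2*F²)
W = 53 (W = (2*((1 + 1)/(-1 + 5)))*(-5) + (8 + 2*5²) = (2*(2/4))*(-5) + (8 + 2*25) = (2*(2*(¼)))*(-5) + (8 + 50) = (2*(½))*(-5) + 58 = 1*(-5) + 58 = -5 + 58 = 53)
((60 - 1*(-174)) + W)*(-375) = ((60 - 1*(-174)) + 53)*(-375) = ((60 + 174) + 53)*(-375) = (234 + 53)*(-375) = 287*(-375) = -107625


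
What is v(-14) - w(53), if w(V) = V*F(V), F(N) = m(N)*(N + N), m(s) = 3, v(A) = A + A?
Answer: -16882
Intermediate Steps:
v(A) = 2*A
F(N) = 6*N (F(N) = 3*(N + N) = 3*(2*N) = 6*N)
w(V) = 6*V² (w(V) = V*(6*V) = 6*V²)
v(-14) - w(53) = 2*(-14) - 6*53² = -28 - 6*2809 = -28 - 1*16854 = -28 - 16854 = -16882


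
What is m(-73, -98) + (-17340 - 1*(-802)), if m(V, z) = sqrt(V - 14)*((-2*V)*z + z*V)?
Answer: -16538 - 7154*I*sqrt(87) ≈ -16538.0 - 66728.0*I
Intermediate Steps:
m(V, z) = -V*z*sqrt(-14 + V) (m(V, z) = sqrt(-14 + V)*(-2*V*z + V*z) = sqrt(-14 + V)*(-V*z) = -V*z*sqrt(-14 + V))
m(-73, -98) + (-17340 - 1*(-802)) = -1*(-73)*(-98)*sqrt(-14 - 73) + (-17340 - 1*(-802)) = -1*(-73)*(-98)*sqrt(-87) + (-17340 + 802) = -1*(-73)*(-98)*I*sqrt(87) - 16538 = -7154*I*sqrt(87) - 16538 = -16538 - 7154*I*sqrt(87)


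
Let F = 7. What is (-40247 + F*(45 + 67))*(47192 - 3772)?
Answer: -1713483460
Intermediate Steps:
(-40247 + F*(45 + 67))*(47192 - 3772) = (-40247 + 7*(45 + 67))*(47192 - 3772) = (-40247 + 7*112)*43420 = (-40247 + 784)*43420 = -39463*43420 = -1713483460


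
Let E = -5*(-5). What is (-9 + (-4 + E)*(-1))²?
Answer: 900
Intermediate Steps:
E = 25
(-9 + (-4 + E)*(-1))² = (-9 + (-4 + 25)*(-1))² = (-9 + 21*(-1))² = (-9 - 21)² = (-30)² = 900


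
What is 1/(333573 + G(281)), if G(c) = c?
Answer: 1/333854 ≈ 2.9953e-6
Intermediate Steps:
1/(333573 + G(281)) = 1/(333573 + 281) = 1/333854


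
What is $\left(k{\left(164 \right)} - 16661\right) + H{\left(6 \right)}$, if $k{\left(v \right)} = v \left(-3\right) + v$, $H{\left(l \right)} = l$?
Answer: $-16983$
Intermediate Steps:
$k{\left(v \right)} = - 2 v$ ($k{\left(v \right)} = - 3 v + v = - 2 v$)
$\left(k{\left(164 \right)} - 16661\right) + H{\left(6 \right)} = \left(\left(-2\right) 164 - 16661\right) + 6 = \left(-328 - 16661\right) + 6 = -16989 + 6 = -16983$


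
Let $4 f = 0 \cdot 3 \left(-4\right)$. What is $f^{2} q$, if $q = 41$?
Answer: $0$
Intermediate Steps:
$f = 0$ ($f = \frac{0 \cdot 3 \left(-4\right)}{4} = \frac{0 \left(-4\right)}{4} = \frac{1}{4} \cdot 0 = 0$)
$f^{2} q = 0^{2} \cdot 41 = 0 \cdot 41 = 0$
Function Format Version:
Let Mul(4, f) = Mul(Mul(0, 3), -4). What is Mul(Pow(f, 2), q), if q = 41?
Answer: 0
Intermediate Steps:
f = 0 (f = Mul(Rational(1, 4), Mul(Mul(0, 3), -4)) = Mul(Rational(1, 4), Mul(0, -4)) = Mul(Rational(1, 4), 0) = 0)
Mul(Pow(f, 2), q) = Mul(Pow(0, 2), 41) = Mul(0, 41) = 0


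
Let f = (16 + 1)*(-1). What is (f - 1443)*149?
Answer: -217540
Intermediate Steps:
f = -17 (f = 17*(-1) = -17)
(f - 1443)*149 = (-17 - 1443)*149 = -1460*149 = -217540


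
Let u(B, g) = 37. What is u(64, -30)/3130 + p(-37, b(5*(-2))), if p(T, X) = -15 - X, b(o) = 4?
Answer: -59433/3130 ≈ -18.988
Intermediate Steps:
u(64, -30)/3130 + p(-37, b(5*(-2))) = 37/3130 + (-15 - 1*4) = 37*(1/3130) + (-15 - 4) = 37/3130 - 19 = -59433/3130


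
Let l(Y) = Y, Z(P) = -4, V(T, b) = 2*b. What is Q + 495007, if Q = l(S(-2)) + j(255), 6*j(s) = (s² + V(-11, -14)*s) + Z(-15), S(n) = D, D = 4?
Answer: 3027947/6 ≈ 5.0466e+5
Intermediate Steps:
S(n) = 4
j(s) = -⅔ - 14*s/3 + s²/6 (j(s) = ((s² + (2*(-14))*s) - 4)/6 = ((s² - 28*s) - 4)/6 = (-4 + s² - 28*s)/6 = -⅔ - 14*s/3 + s²/6)
Q = 57905/6 (Q = 4 + (-⅔ - 14/3*255 + (⅙)*255²) = 4 + (-⅔ - 1190 + (⅙)*65025) = 4 + (-⅔ - 1190 + 21675/2) = 4 + 57881/6 = 57905/6 ≈ 9650.8)
Q + 495007 = 57905/6 + 495007 = 3027947/6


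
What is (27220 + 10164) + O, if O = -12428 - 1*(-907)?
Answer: 25863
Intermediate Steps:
O = -11521 (O = -12428 + 907 = -11521)
(27220 + 10164) + O = (27220 + 10164) - 11521 = 37384 - 11521 = 25863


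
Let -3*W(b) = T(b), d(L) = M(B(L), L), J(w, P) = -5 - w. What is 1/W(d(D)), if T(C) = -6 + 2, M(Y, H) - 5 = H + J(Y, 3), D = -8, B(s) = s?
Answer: 3/4 ≈ 0.75000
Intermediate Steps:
M(Y, H) = H - Y (M(Y, H) = 5 + (H + (-5 - Y)) = 5 + (-5 + H - Y) = H - Y)
T(C) = -4
d(L) = 0 (d(L) = L - L = 0)
W(b) = 4/3 (W(b) = -1/3*(-4) = 4/3)
1/W(d(D)) = 1/(4/3) = 3/4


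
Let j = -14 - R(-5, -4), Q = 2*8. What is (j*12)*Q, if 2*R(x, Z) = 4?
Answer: -3072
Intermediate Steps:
Q = 16
R(x, Z) = 2 (R(x, Z) = (1/2)*4 = 2)
j = -16 (j = -14 - 1*2 = -14 - 2 = -16)
(j*12)*Q = -16*12*16 = -192*16 = -3072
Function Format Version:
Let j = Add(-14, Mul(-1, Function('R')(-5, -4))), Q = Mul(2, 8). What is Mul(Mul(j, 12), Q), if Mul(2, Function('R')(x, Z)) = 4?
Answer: -3072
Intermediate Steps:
Q = 16
Function('R')(x, Z) = 2 (Function('R')(x, Z) = Mul(Rational(1, 2), 4) = 2)
j = -16 (j = Add(-14, Mul(-1, 2)) = Add(-14, -2) = -16)
Mul(Mul(j, 12), Q) = Mul(Mul(-16, 12), 16) = Mul(-192, 16) = -3072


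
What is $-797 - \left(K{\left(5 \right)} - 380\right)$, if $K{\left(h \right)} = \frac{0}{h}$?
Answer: $-417$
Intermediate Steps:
$K{\left(h \right)} = 0$
$-797 - \left(K{\left(5 \right)} - 380\right) = -797 - \left(0 - 380\right) = -797 - -380 = -797 + 380 = -417$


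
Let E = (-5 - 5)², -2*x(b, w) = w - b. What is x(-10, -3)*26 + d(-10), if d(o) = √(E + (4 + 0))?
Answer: -91 + 2*√26 ≈ -80.802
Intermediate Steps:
x(b, w) = b/2 - w/2 (x(b, w) = -(w - b)/2 = b/2 - w/2)
E = 100 (E = (-10)² = 100)
d(o) = 2*√26 (d(o) = √(100 + (4 + 0)) = √(100 + 4) = √104 = 2*√26)
x(-10, -3)*26 + d(-10) = ((½)*(-10) - ½*(-3))*26 + 2*√26 = (-5 + 3/2)*26 + 2*√26 = -7/2*26 + 2*√26 = -91 + 2*√26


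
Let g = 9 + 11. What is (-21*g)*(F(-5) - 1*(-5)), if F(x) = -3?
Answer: -840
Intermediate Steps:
g = 20
(-21*g)*(F(-5) - 1*(-5)) = (-21*20)*(-3 - 1*(-5)) = -420*(-3 + 5) = -420*2 = -840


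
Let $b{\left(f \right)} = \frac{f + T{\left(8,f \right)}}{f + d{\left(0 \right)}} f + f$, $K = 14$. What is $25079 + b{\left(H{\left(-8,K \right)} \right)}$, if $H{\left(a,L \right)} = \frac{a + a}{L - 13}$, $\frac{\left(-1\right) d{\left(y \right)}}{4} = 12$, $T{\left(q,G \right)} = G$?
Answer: $25055$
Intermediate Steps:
$d{\left(y \right)} = -48$ ($d{\left(y \right)} = \left(-4\right) 12 = -48$)
$H{\left(a,L \right)} = \frac{2 a}{-13 + L}$
$b{\left(f \right)} = f + \frac{2 f^{2}}{-48 + f}$ ($b{\left(f \right)} = \frac{f + f}{f - 48} f + f = \frac{2 f}{-48 + f} f + f = \frac{2 f^{2}}{-48 + f} + f = f + \frac{2 f^{2}}{-48 + f}$)
$25079 + b{\left(H{\left(-8,K \right)} \right)} = 25079 + \frac{3 \cdot 2 \left(-8\right) \frac{1}{-13 + 14} \left(-16 + 2 \left(-8\right) \frac{1}{-13 + 14}\right)}{-48 + 2 \left(-8\right) \frac{1}{-13 + 14}} = 25079 + \frac{3 \cdot 2 \left(-8\right) 1^{-1} \left(-16 + 2 \left(-8\right) 1^{-1}\right)}{-48 + 2 \left(-8\right) 1^{-1}} = 25079 + \frac{3 \cdot 2 \left(-8\right) 1 \left(-16 + 2 \left(-8\right) 1\right)}{-48 + 2 \left(-8\right) 1} = 25079 + 3 \left(-16\right) \frac{1}{-48 - 16} \left(-16 - 16\right) = 25079 + 3 \left(-16\right) \frac{1}{-64} \left(-32\right) = 25079 + 3 \left(-16\right) \left(- \frac{1}{64}\right) \left(-32\right) = 25079 - 24 = 25055$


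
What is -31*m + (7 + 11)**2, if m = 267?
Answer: -7953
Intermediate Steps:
-31*m + (7 + 11)**2 = -31*267 + (7 + 11)**2 = -8277 + 18**2 = -8277 + 324 = -7953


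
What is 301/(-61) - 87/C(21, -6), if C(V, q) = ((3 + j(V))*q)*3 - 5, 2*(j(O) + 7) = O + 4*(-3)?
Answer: 1093/854 ≈ 1.2799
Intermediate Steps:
j(O) = -13 + O/2 (j(O) = -7 + (O + 4*(-3))/2 = -7 + (O - 12)/2 = -7 + (-12 + O)/2 = -7 + (-6 + O/2) = -13 + O/2)
C(V, q) = -5 + 3*q*(-10 + V/2) (C(V, q) = ((3 + (-13 + V/2))*q)*3 - 5 = ((-10 + V/2)*q)*3 - 5 = (q*(-10 + V/2))*3 - 5 = 3*q*(-10 + V/2) - 5 = -5 + 3*q*(-10 + V/2))
301/(-61) - 87/C(21, -6) = 301/(-61) - 87/(-5 - 30*(-6) + (3/2)*21*(-6)) = 301*(-1/61) - 87/(-5 + 180 - 189) = -301/61 - 87/(-14) = -301/61 - 87*(-1/14) = -301/61 + 87/14 = 1093/854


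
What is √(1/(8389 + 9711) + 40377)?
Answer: √132279089881/1810 ≈ 200.94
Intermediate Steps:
√(1/(8389 + 9711) + 40377) = √(1/18100 + 40377) = √(730823701/18100) = √132279089881/1810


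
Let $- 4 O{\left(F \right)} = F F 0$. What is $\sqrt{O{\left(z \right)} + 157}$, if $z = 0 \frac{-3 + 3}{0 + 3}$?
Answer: $\sqrt{157} \approx 12.53$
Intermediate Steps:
$z = 0$ ($z = 0 \cdot \frac{0}{3} = 0 \cdot 0 \cdot \frac{1}{3} = 0 \cdot 0 = 0$)
$O{\left(F \right)} = 0$ ($O{\left(F \right)} = - \frac{F F 0}{4} = - \frac{F^{2} \cdot 0}{4} = \left(- \frac{1}{4}\right) 0 = 0$)
$\sqrt{O{\left(z \right)} + 157} = \sqrt{0 + 157} = \sqrt{157}$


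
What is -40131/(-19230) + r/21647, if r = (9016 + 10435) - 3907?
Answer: 389208959/138757270 ≈ 2.8050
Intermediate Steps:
r = 15544 (r = 19451 - 3907 = 15544)
-40131/(-19230) + r/21647 = -40131/(-19230) + 15544/21647 = -40131*(-1/19230) + 15544*(1/21647) = 13377/6410 + 15544/21647 = 389208959/138757270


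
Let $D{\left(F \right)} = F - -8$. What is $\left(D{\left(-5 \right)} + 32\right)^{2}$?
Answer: $1225$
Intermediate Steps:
$D{\left(F \right)} = 8 + F$ ($D{\left(F \right)} = F + 8 = 8 + F$)
$\left(D{\left(-5 \right)} + 32\right)^{2} = \left(\left(8 - 5\right) + 32\right)^{2} = \left(3 + 32\right)^{2} = 35^{2} = 1225$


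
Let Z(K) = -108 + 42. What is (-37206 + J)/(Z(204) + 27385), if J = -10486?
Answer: -47692/27319 ≈ -1.7457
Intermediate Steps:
Z(K) = -66
(-37206 + J)/(Z(204) + 27385) = (-37206 - 10486)/(-66 + 27385) = -47692/27319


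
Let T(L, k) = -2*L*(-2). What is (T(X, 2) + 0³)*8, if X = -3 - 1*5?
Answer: -256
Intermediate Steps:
X = -8 (X = -3 - 5 = -8)
T(L, k) = 4*L
(T(X, 2) + 0³)*8 = (4*(-8) + 0³)*8 = (-32 + 0)*8 = -32*8 = -256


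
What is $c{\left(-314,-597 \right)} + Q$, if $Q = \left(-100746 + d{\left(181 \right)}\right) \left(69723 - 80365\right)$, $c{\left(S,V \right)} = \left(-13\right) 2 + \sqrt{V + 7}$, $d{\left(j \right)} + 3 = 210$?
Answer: $1069936012 + i \sqrt{590} \approx 1.0699 \cdot 10^{9} + 24.29 i$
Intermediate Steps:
$d{\left(j \right)} = 207$ ($d{\left(j \right)} = -3 + 210 = 207$)
$c{\left(S,V \right)} = -26 + \sqrt{7 + V}$
$Q = 1069936038$ ($Q = \left(-100746 + 207\right) \left(69723 - 80365\right) = \left(-100539\right) \left(-10642\right) = 1069936038$)
$c{\left(-314,-597 \right)} + Q = \left(-26 + \sqrt{7 - 597}\right) + 1069936038 = \left(-26 + \sqrt{-590}\right) + 1069936038 = \left(-26 + i \sqrt{590}\right) + 1069936038 = 1069936012 + i \sqrt{590}$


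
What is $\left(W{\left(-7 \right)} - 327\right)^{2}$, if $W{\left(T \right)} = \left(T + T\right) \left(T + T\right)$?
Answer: $17161$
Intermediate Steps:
$W{\left(T \right)} = 4 T^{2}$ ($W{\left(T \right)} = 2 T 2 T = 4 T^{2}$)
$\left(W{\left(-7 \right)} - 327\right)^{2} = \left(4 \left(-7\right)^{2} - 327\right)^{2} = \left(4 \cdot 49 - 327\right)^{2} = \left(196 - 327\right)^{2} = \left(-131\right)^{2} = 17161$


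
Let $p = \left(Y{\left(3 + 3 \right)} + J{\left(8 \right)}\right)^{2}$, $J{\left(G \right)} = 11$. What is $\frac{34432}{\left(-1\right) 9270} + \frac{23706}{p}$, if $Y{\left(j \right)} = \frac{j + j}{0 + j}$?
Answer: $\frac{106967806}{783315} \approx 136.56$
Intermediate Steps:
$Y{\left(j \right)} = 2$ ($Y{\left(j \right)} = \frac{2 j}{j} = 2$)
$p = 169$ ($p = \left(2 + 11\right)^{2} = 13^{2} = 169$)
$\frac{34432}{\left(-1\right) 9270} + \frac{23706}{p} = \frac{34432}{\left(-1\right) 9270} + \frac{23706}{169} = \frac{34432}{-9270} + 23706 \cdot \frac{1}{169} = 34432 \left(- \frac{1}{9270}\right) + \frac{23706}{169} = - \frac{17216}{4635} + \frac{23706}{169} = \frac{106967806}{783315}$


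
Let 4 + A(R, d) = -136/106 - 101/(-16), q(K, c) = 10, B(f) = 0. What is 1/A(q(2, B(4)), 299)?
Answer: 848/873 ≈ 0.97136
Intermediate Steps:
A(R, d) = 873/848 (A(R, d) = -4 + (-136/106 - 101/(-16)) = -4 + (-136*1/106 - 101*(-1/16)) = -4 + (-68/53 + 101/16) = -4 + 4265/848 = 873/848)
1/A(q(2, B(4)), 299) = 1/(873/848) = 848/873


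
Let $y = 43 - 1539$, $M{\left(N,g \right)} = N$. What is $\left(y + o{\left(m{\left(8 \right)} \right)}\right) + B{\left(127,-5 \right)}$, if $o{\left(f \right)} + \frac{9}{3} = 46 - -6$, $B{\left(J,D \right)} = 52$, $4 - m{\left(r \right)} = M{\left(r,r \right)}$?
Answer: $-1395$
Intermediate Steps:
$m{\left(r \right)} = 4 - r$
$y = -1496$ ($y = 43 - 1539 = -1496$)
$o{\left(f \right)} = 49$ ($o{\left(f \right)} = -3 + \left(46 - -6\right) = -3 + \left(46 + 6\right) = -3 + 52 = 49$)
$\left(y + o{\left(m{\left(8 \right)} \right)}\right) + B{\left(127,-5 \right)} = \left(-1496 + 49\right) + 52 = -1447 + 52 = -1395$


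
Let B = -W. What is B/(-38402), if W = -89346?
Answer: -44673/19201 ≈ -2.3266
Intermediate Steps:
B = 89346 (B = -1*(-89346) = 89346)
B/(-38402) = 89346/(-38402) = 89346*(-1/38402) = -44673/19201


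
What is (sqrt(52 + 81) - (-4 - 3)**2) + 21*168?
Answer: 3479 + sqrt(133) ≈ 3490.5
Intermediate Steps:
(sqrt(52 + 81) - (-4 - 3)**2) + 21*168 = (sqrt(133) - 1*(-7)**2) + 3528 = (sqrt(133) - 1*49) + 3528 = (sqrt(133) - 49) + 3528 = (-49 + sqrt(133)) + 3528 = 3479 + sqrt(133)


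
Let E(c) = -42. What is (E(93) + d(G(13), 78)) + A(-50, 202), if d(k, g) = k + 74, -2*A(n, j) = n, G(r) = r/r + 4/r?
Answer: 758/13 ≈ 58.308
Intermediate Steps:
G(r) = 1 + 4/r
A(n, j) = -n/2
d(k, g) = 74 + k
(E(93) + d(G(13), 78)) + A(-50, 202) = (-42 + (74 + (4 + 13)/13)) - 1/2*(-50) = (-42 + (74 + (1/13)*17)) + 25 = (-42 + (74 + 17/13)) + 25 = (-42 + 979/13) + 25 = 433/13 + 25 = 758/13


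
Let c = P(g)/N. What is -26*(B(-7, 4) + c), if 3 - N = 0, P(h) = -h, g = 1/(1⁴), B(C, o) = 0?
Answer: 26/3 ≈ 8.6667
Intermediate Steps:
g = 1 (g = 1/1 = 1)
N = 3 (N = 3 - 1*0 = 3 + 0 = 3)
c = -⅓ (c = -1*1/3 = -1*⅓ = -⅓ ≈ -0.33333)
-26*(B(-7, 4) + c) = -26*(0 - ⅓) = -26*(-⅓) = 26/3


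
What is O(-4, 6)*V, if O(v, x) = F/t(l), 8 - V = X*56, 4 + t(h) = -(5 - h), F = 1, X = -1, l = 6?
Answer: -64/3 ≈ -21.333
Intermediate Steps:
t(h) = -9 + h (t(h) = -4 - (5 - h) = -4 + (-5 + h) = -9 + h)
V = 64 (V = 8 - (-1)*56 = 8 - 1*(-56) = 8 + 56 = 64)
O(v, x) = -⅓ (O(v, x) = 1/(-9 + 6) = 1/(-3) = 1*(-⅓) = -⅓)
O(-4, 6)*V = -⅓*64 = -64/3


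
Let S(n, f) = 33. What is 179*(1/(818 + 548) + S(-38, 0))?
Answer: 8069141/1366 ≈ 5907.1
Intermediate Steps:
179*(1/(818 + 548) + S(-38, 0)) = 179*(1/(818 + 548) + 33) = 179*(1/1366 + 33) = 179*(45079/1366) = 8069141/1366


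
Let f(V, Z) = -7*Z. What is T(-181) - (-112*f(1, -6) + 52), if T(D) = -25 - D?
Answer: 4808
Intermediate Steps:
T(-181) - (-112*f(1, -6) + 52) = (-25 - 1*(-181)) - (-(-784)*(-6) + 52) = (-25 + 181) - (-112*42 + 52) = 156 - (-4704 + 52) = 156 - 1*(-4652) = 156 + 4652 = 4808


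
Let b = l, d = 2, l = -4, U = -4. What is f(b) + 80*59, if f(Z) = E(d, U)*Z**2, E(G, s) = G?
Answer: 4752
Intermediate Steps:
b = -4
f(Z) = 2*Z**2
f(b) + 80*59 = 2*(-4)**2 + 80*59 = 2*16 + 4720 = 32 + 4720 = 4752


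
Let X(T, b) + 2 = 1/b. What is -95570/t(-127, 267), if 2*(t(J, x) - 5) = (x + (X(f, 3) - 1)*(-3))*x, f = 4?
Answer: -2012/773 ≈ -2.6028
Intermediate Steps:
X(T, b) = -2 + 1/b
t(J, x) = 5 + x*(8 + x)/2 (t(J, x) = 5 + ((x + ((-2 + 1/3) - 1)*(-3))*x)/2 = 5 + ((x + ((-2 + ⅓) - 1)*(-3))*x)/2 = 5 + ((x + (-5/3 - 1)*(-3))*x)/2 = 5 + ((x - 8/3*(-3))*x)/2 = 5 + ((x + 8)*x)/2 = 5 + ((8 + x)*x)/2 = 5 + (x*(8 + x))/2 = 5 + x*(8 + x)/2)
-95570/t(-127, 267) = -95570/(5 + (½)*267² + 4*267) = -95570/(5 + (½)*71289 + 1068) = -95570/(5 + 71289/2 + 1068) = -95570/73435/2 = -95570*2/73435 = -2012/773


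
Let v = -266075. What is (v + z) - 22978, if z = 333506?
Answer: 44453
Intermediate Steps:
(v + z) - 22978 = (-266075 + 333506) - 22978 = 67431 - 22978 = 44453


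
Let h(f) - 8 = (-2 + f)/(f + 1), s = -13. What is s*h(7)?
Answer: -897/8 ≈ -112.13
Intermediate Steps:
h(f) = 8 + (-2 + f)/(1 + f) (h(f) = 8 + (-2 + f)/(f + 1) = 8 + (-2 + f)/(1 + f))
s*h(7) = -39*(2 + 3*7)/(1 + 7) = -39*(2 + 21)/8 = -39*23/8 = -13*69/8 = -897/8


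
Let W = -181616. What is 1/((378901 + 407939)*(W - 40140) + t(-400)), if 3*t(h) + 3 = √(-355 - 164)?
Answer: -523459473123/91336606667402919791216 - I*√519/91336606667402919791216 ≈ -5.7311e-12 - 2.4942e-22*I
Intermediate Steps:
t(h) = -1 + I*√519/3 (t(h) = -1 + √(-355 - 164)/3 = -1 + √(-519)/3 = -1 + (I*√519)/3 = -1 + I*√519/3)
1/((378901 + 407939)*(W - 40140) + t(-400)) = 1/((378901 + 407939)*(-181616 - 40140) + (-1 + I*√519/3)) = 1/(786840*(-221756) + (-1 + I*√519/3)) = 1/(-174486491040 + (-1 + I*√519/3)) = 1/(-174486491041 + I*√519/3)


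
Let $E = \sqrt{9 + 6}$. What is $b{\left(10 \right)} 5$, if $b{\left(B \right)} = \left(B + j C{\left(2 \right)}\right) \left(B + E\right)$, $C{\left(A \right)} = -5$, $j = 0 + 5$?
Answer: $-750 - 75 \sqrt{15} \approx -1040.5$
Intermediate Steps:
$j = 5$
$E = \sqrt{15} \approx 3.873$
$b{\left(B \right)} = \left(-25 + B\right) \left(B + \sqrt{15}\right)$ ($b{\left(B \right)} = \left(B + 5 \left(-5\right)\right) \left(B + \sqrt{15}\right) = \left(B - 25\right) \left(B + \sqrt{15}\right) = \left(-25 + B\right) \left(B + \sqrt{15}\right)$)
$b{\left(10 \right)} 5 = \left(10^{2} - 250 - 25 \sqrt{15} + 10 \sqrt{15}\right) 5 = \left(100 - 250 - 25 \sqrt{15} + 10 \sqrt{15}\right) 5 = \left(-150 - 15 \sqrt{15}\right) 5 = -750 - 75 \sqrt{15}$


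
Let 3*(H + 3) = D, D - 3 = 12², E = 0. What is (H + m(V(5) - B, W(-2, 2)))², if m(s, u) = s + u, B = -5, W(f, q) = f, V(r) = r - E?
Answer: 2916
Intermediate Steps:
V(r) = r (V(r) = r - 1*0 = r + 0 = r)
D = 147 (D = 3 + 12² = 3 + 144 = 147)
H = 46 (H = -3 + (⅓)*147 = -3 + 49 = 46)
(H + m(V(5) - B, W(-2, 2)))² = (46 + ((5 - 1*(-5)) - 2))² = (46 + ((5 + 5) - 2))² = (46 + (10 - 2))² = (46 + 8)² = 54² = 2916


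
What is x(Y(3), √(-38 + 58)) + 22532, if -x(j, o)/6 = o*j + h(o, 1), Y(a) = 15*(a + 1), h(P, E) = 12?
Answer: 22460 - 720*√5 ≈ 20850.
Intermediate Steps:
Y(a) = 15 + 15*a (Y(a) = 15*(1 + a) = 15 + 15*a)
x(j, o) = -72 - 6*j*o (x(j, o) = -6*(o*j + 12) = -6*(j*o + 12) = -6*(12 + j*o) = -72 - 6*j*o)
x(Y(3), √(-38 + 58)) + 22532 = (-72 - 6*(15 + 15*3)*√(-38 + 58)) + 22532 = (-72 - 6*(15 + 45)*√20) + 22532 = (-72 - 6*60*2*√5) + 22532 = (-72 - 720*√5) + 22532 = 22460 - 720*√5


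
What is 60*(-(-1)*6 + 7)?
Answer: 780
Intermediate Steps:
60*(-(-1)*6 + 7) = 60*(-1*(-6) + 7) = 60*(6 + 7) = 60*13 = 780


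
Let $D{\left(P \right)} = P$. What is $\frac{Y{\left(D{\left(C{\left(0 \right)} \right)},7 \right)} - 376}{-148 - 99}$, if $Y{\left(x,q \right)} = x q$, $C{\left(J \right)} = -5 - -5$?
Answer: $\frac{376}{247} \approx 1.5223$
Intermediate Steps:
$C{\left(J \right)} = 0$ ($C{\left(J \right)} = -5 + 5 = 0$)
$Y{\left(x,q \right)} = q x$
$\frac{Y{\left(D{\left(C{\left(0 \right)} \right)},7 \right)} - 376}{-148 - 99} = \frac{7 \cdot 0 - 376}{-148 - 99} = \frac{0 - 376}{-247} = \left(-376\right) \left(- \frac{1}{247}\right) = \frac{376}{247}$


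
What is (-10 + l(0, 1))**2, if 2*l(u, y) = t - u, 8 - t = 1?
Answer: 169/4 ≈ 42.250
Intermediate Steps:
t = 7 (t = 8 - 1*1 = 8 - 1 = 7)
l(u, y) = 7/2 - u/2 (l(u, y) = (7 - u)/2 = 7/2 - u/2)
(-10 + l(0, 1))**2 = (-10 + (7/2 - 1/2*0))**2 = (-10 + (7/2 + 0))**2 = (-10 + 7/2)**2 = (-13/2)**2 = 169/4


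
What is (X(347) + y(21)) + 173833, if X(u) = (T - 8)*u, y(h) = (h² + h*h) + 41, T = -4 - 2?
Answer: 169898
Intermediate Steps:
T = -6
y(h) = 41 + 2*h² (y(h) = (h² + h²) + 41 = 2*h² + 41 = 41 + 2*h²)
X(u) = -14*u (X(u) = (-6 - 8)*u = -14*u)
(X(347) + y(21)) + 173833 = (-14*347 + (41 + 2*21²)) + 173833 = (-4858 + (41 + 2*441)) + 173833 = (-4858 + (41 + 882)) + 173833 = (-4858 + 923) + 173833 = -3935 + 173833 = 169898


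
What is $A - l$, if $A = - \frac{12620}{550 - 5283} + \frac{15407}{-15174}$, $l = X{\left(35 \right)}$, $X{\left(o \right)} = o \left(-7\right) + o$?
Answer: $\frac{15200468369}{71818542} \approx 211.65$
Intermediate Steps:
$X{\left(o \right)} = - 6 o$ ($X{\left(o \right)} = - 7 o + o = - 6 o$)
$l = -210$ ($l = \left(-6\right) 35 = -210$)
$A = \frac{118574549}{71818542}$ ($A = - \frac{12620}{550 - 5283} + 15407 \left(- \frac{1}{15174}\right) = - \frac{12620}{-4733} - \frac{15407}{15174} = \left(-12620\right) \left(- \frac{1}{4733}\right) - \frac{15407}{15174} = \frac{12620}{4733} - \frac{15407}{15174} = \frac{118574549}{71818542} \approx 1.651$)
$A - l = \frac{118574549}{71818542} - -210 = \frac{118574549}{71818542} + 210 = \frac{15200468369}{71818542}$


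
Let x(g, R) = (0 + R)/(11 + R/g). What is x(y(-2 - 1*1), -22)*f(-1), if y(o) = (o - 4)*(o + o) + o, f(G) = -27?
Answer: 2106/37 ≈ 56.919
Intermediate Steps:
y(o) = o + 2*o*(-4 + o) (y(o) = (-4 + o)*(2*o) + o = 2*o*(-4 + o) + o = o + 2*o*(-4 + o))
x(g, R) = R/(11 + R/g)
x(y(-2 - 1*1), -22)*f(-1) = -22*(-2 - 1*1)*(-7 + 2*(-2 - 1*1))/(-22 + 11*((-2 - 1*1)*(-7 + 2*(-2 - 1*1))))*(-27) = -22*(-2 - 1)*(-7 + 2*(-2 - 1))/(-22 + 11*((-2 - 1)*(-7 + 2*(-2 - 1))))*(-27) = -22*(-3*(-7 + 2*(-3)))/(-22 + 11*(-3*(-7 + 2*(-3))))*(-27) = -22*(-3*(-7 - 6))/(-22 + 11*(-3*(-7 - 6)))*(-27) = -22*(-3*(-13))/(-22 + 11*(-3*(-13)))*(-27) = -22*39/(-22 + 11*39)*(-27) = -22*39/(-22 + 429)*(-27) = -22*39/407*(-27) = -22*39*1/407*(-27) = -78/37*(-27) = 2106/37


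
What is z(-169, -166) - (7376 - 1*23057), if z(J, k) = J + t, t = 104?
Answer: 15616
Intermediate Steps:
z(J, k) = 104 + J (z(J, k) = J + 104 = 104 + J)
z(-169, -166) - (7376 - 1*23057) = (104 - 169) - (7376 - 1*23057) = -65 - (7376 - 23057) = -65 - 1*(-15681) = -65 + 15681 = 15616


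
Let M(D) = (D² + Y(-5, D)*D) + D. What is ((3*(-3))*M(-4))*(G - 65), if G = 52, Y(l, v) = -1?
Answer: 1872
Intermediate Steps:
M(D) = D² (M(D) = (D² - D) + D = D²)
((3*(-3))*M(-4))*(G - 65) = ((3*(-3))*(-4)²)*(52 - 65) = -9*16*(-13) = -144*(-13) = 1872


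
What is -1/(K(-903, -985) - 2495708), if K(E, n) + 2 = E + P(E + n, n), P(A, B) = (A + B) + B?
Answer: 1/2500471 ≈ 3.9992e-7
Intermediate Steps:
P(A, B) = A + 2*B
K(E, n) = -2 + 2*E + 3*n (K(E, n) = -2 + (E + ((E + n) + 2*n)) = -2 + (E + (E + 3*n)) = -2 + (2*E + 3*n) = -2 + 2*E + 3*n)
-1/(K(-903, -985) - 2495708) = -1/((-2 + 2*(-903) + 3*(-985)) - 2495708) = -1/((-2 - 1806 - 2955) - 2495708) = -1/(-4763 - 2495708) = -1/(-2500471) = -1*(-1/2500471) = 1/2500471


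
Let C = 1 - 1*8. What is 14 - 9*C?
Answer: 77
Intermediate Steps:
C = -7 (C = 1 - 8 = -7)
14 - 9*C = 14 - 9*(-7) = 14 + 63 = 77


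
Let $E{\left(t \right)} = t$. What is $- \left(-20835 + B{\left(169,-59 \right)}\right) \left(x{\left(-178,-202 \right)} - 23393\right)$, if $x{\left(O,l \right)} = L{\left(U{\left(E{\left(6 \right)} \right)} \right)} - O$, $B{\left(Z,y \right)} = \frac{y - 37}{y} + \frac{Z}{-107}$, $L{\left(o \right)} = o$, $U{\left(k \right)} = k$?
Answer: $- \frac{3052704232286}{6313} \approx -4.8356 \cdot 10^{8}$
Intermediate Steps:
$B{\left(Z,y \right)} = - \frac{Z}{107} + \frac{-37 + y}{y}$ ($B{\left(Z,y \right)} = \frac{-37 + y}{y} + Z \left(- \frac{1}{107}\right) = \frac{-37 + y}{y} - \frac{Z}{107} = - \frac{Z}{107} + \frac{-37 + y}{y}$)
$x{\left(O,l \right)} = 6 - O$
$- \left(-20835 + B{\left(169,-59 \right)}\right) \left(x{\left(-178,-202 \right)} - 23393\right) = - \left(-20835 - \left(\frac{62}{107} - \frac{37}{59}\right)\right) \left(\left(6 - -178\right) - 23393\right) = - \left(-20835 - - \frac{301}{6313}\right) \left(\left(6 + 178\right) - 23393\right) = - \left(-20835 + \left(1 + \frac{37}{59} - \frac{169}{107}\right)\right) \left(184 - 23393\right) = - \left(-20835 + \frac{301}{6313}\right) \left(-23209\right) = - \frac{\left(-131531054\right) \left(-23209\right)}{6313} = \left(-1\right) \frac{3052704232286}{6313} = - \frac{3052704232286}{6313}$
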